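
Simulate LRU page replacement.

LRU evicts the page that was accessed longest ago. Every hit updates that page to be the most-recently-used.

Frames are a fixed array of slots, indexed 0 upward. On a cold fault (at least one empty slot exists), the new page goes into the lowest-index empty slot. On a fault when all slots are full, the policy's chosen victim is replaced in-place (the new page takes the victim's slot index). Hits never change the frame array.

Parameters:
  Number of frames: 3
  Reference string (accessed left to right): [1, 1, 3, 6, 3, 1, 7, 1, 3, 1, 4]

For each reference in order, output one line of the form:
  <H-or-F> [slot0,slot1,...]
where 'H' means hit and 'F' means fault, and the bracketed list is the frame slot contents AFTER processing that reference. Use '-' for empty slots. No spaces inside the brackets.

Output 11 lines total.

F [1,-,-]
H [1,-,-]
F [1,3,-]
F [1,3,6]
H [1,3,6]
H [1,3,6]
F [1,3,7]
H [1,3,7]
H [1,3,7]
H [1,3,7]
F [1,3,4]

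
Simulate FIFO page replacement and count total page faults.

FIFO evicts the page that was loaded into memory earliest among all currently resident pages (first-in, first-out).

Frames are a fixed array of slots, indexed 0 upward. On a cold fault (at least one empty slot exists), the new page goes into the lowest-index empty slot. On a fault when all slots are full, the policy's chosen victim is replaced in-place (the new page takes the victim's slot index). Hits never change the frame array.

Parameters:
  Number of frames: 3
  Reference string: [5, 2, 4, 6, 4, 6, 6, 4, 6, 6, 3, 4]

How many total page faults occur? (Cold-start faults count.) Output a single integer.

Answer: 5

Derivation:
Step 0: ref 5 → FAULT, frames=[5,-,-]
Step 1: ref 2 → FAULT, frames=[5,2,-]
Step 2: ref 4 → FAULT, frames=[5,2,4]
Step 3: ref 6 → FAULT (evict 5), frames=[6,2,4]
Step 4: ref 4 → HIT, frames=[6,2,4]
Step 5: ref 6 → HIT, frames=[6,2,4]
Step 6: ref 6 → HIT, frames=[6,2,4]
Step 7: ref 4 → HIT, frames=[6,2,4]
Step 8: ref 6 → HIT, frames=[6,2,4]
Step 9: ref 6 → HIT, frames=[6,2,4]
Step 10: ref 3 → FAULT (evict 2), frames=[6,3,4]
Step 11: ref 4 → HIT, frames=[6,3,4]
Total faults: 5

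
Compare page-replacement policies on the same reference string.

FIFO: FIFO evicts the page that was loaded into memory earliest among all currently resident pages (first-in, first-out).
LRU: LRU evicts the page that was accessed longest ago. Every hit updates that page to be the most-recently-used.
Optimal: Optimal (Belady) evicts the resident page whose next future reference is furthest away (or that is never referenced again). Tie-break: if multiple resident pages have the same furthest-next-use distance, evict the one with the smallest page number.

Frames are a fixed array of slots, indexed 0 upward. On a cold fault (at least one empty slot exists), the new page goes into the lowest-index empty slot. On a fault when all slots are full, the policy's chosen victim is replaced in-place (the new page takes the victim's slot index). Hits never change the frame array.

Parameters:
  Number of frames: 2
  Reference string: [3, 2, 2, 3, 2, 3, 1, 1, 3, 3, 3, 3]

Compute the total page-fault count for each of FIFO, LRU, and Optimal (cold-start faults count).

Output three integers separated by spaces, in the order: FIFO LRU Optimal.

--- FIFO ---
  step 0: ref 3 -> FAULT, frames=[3,-] (faults so far: 1)
  step 1: ref 2 -> FAULT, frames=[3,2] (faults so far: 2)
  step 2: ref 2 -> HIT, frames=[3,2] (faults so far: 2)
  step 3: ref 3 -> HIT, frames=[3,2] (faults so far: 2)
  step 4: ref 2 -> HIT, frames=[3,2] (faults so far: 2)
  step 5: ref 3 -> HIT, frames=[3,2] (faults so far: 2)
  step 6: ref 1 -> FAULT, evict 3, frames=[1,2] (faults so far: 3)
  step 7: ref 1 -> HIT, frames=[1,2] (faults so far: 3)
  step 8: ref 3 -> FAULT, evict 2, frames=[1,3] (faults so far: 4)
  step 9: ref 3 -> HIT, frames=[1,3] (faults so far: 4)
  step 10: ref 3 -> HIT, frames=[1,3] (faults so far: 4)
  step 11: ref 3 -> HIT, frames=[1,3] (faults so far: 4)
  FIFO total faults: 4
--- LRU ---
  step 0: ref 3 -> FAULT, frames=[3,-] (faults so far: 1)
  step 1: ref 2 -> FAULT, frames=[3,2] (faults so far: 2)
  step 2: ref 2 -> HIT, frames=[3,2] (faults so far: 2)
  step 3: ref 3 -> HIT, frames=[3,2] (faults so far: 2)
  step 4: ref 2 -> HIT, frames=[3,2] (faults so far: 2)
  step 5: ref 3 -> HIT, frames=[3,2] (faults so far: 2)
  step 6: ref 1 -> FAULT, evict 2, frames=[3,1] (faults so far: 3)
  step 7: ref 1 -> HIT, frames=[3,1] (faults so far: 3)
  step 8: ref 3 -> HIT, frames=[3,1] (faults so far: 3)
  step 9: ref 3 -> HIT, frames=[3,1] (faults so far: 3)
  step 10: ref 3 -> HIT, frames=[3,1] (faults so far: 3)
  step 11: ref 3 -> HIT, frames=[3,1] (faults so far: 3)
  LRU total faults: 3
--- Optimal ---
  step 0: ref 3 -> FAULT, frames=[3,-] (faults so far: 1)
  step 1: ref 2 -> FAULT, frames=[3,2] (faults so far: 2)
  step 2: ref 2 -> HIT, frames=[3,2] (faults so far: 2)
  step 3: ref 3 -> HIT, frames=[3,2] (faults so far: 2)
  step 4: ref 2 -> HIT, frames=[3,2] (faults so far: 2)
  step 5: ref 3 -> HIT, frames=[3,2] (faults so far: 2)
  step 6: ref 1 -> FAULT, evict 2, frames=[3,1] (faults so far: 3)
  step 7: ref 1 -> HIT, frames=[3,1] (faults so far: 3)
  step 8: ref 3 -> HIT, frames=[3,1] (faults so far: 3)
  step 9: ref 3 -> HIT, frames=[3,1] (faults so far: 3)
  step 10: ref 3 -> HIT, frames=[3,1] (faults so far: 3)
  step 11: ref 3 -> HIT, frames=[3,1] (faults so far: 3)
  Optimal total faults: 3

Answer: 4 3 3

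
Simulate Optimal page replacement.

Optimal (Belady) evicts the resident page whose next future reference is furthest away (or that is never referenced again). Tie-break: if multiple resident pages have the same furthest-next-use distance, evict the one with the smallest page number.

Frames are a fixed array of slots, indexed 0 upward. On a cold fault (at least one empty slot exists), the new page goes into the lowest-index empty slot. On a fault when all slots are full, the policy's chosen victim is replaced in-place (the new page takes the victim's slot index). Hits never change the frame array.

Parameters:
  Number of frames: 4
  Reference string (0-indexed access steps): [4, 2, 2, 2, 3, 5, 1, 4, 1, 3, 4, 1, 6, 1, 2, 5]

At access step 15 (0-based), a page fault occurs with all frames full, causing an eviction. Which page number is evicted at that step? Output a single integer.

Answer: 1

Derivation:
Step 0: ref 4 -> FAULT, frames=[4,-,-,-]
Step 1: ref 2 -> FAULT, frames=[4,2,-,-]
Step 2: ref 2 -> HIT, frames=[4,2,-,-]
Step 3: ref 2 -> HIT, frames=[4,2,-,-]
Step 4: ref 3 -> FAULT, frames=[4,2,3,-]
Step 5: ref 5 -> FAULT, frames=[4,2,3,5]
Step 6: ref 1 -> FAULT, evict 5, frames=[4,2,3,1]
Step 7: ref 4 -> HIT, frames=[4,2,3,1]
Step 8: ref 1 -> HIT, frames=[4,2,3,1]
Step 9: ref 3 -> HIT, frames=[4,2,3,1]
Step 10: ref 4 -> HIT, frames=[4,2,3,1]
Step 11: ref 1 -> HIT, frames=[4,2,3,1]
Step 12: ref 6 -> FAULT, evict 3, frames=[4,2,6,1]
Step 13: ref 1 -> HIT, frames=[4,2,6,1]
Step 14: ref 2 -> HIT, frames=[4,2,6,1]
Step 15: ref 5 -> FAULT, evict 1, frames=[4,2,6,5]
At step 15: evicted page 1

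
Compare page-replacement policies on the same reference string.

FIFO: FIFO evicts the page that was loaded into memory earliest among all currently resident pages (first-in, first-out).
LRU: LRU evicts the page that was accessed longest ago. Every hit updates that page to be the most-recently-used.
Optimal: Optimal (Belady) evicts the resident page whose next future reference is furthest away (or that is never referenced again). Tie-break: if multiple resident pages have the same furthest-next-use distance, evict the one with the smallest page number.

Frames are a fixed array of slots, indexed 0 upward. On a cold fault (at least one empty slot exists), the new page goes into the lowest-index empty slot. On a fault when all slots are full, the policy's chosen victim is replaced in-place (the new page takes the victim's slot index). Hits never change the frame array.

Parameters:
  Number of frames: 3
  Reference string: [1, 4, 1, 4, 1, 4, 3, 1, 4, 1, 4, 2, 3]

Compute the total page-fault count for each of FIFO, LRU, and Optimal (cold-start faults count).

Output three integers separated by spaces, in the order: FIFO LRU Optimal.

Answer: 4 5 4

Derivation:
--- FIFO ---
  step 0: ref 1 -> FAULT, frames=[1,-,-] (faults so far: 1)
  step 1: ref 4 -> FAULT, frames=[1,4,-] (faults so far: 2)
  step 2: ref 1 -> HIT, frames=[1,4,-] (faults so far: 2)
  step 3: ref 4 -> HIT, frames=[1,4,-] (faults so far: 2)
  step 4: ref 1 -> HIT, frames=[1,4,-] (faults so far: 2)
  step 5: ref 4 -> HIT, frames=[1,4,-] (faults so far: 2)
  step 6: ref 3 -> FAULT, frames=[1,4,3] (faults so far: 3)
  step 7: ref 1 -> HIT, frames=[1,4,3] (faults so far: 3)
  step 8: ref 4 -> HIT, frames=[1,4,3] (faults so far: 3)
  step 9: ref 1 -> HIT, frames=[1,4,3] (faults so far: 3)
  step 10: ref 4 -> HIT, frames=[1,4,3] (faults so far: 3)
  step 11: ref 2 -> FAULT, evict 1, frames=[2,4,3] (faults so far: 4)
  step 12: ref 3 -> HIT, frames=[2,4,3] (faults so far: 4)
  FIFO total faults: 4
--- LRU ---
  step 0: ref 1 -> FAULT, frames=[1,-,-] (faults so far: 1)
  step 1: ref 4 -> FAULT, frames=[1,4,-] (faults so far: 2)
  step 2: ref 1 -> HIT, frames=[1,4,-] (faults so far: 2)
  step 3: ref 4 -> HIT, frames=[1,4,-] (faults so far: 2)
  step 4: ref 1 -> HIT, frames=[1,4,-] (faults so far: 2)
  step 5: ref 4 -> HIT, frames=[1,4,-] (faults so far: 2)
  step 6: ref 3 -> FAULT, frames=[1,4,3] (faults so far: 3)
  step 7: ref 1 -> HIT, frames=[1,4,3] (faults so far: 3)
  step 8: ref 4 -> HIT, frames=[1,4,3] (faults so far: 3)
  step 9: ref 1 -> HIT, frames=[1,4,3] (faults so far: 3)
  step 10: ref 4 -> HIT, frames=[1,4,3] (faults so far: 3)
  step 11: ref 2 -> FAULT, evict 3, frames=[1,4,2] (faults so far: 4)
  step 12: ref 3 -> FAULT, evict 1, frames=[3,4,2] (faults so far: 5)
  LRU total faults: 5
--- Optimal ---
  step 0: ref 1 -> FAULT, frames=[1,-,-] (faults so far: 1)
  step 1: ref 4 -> FAULT, frames=[1,4,-] (faults so far: 2)
  step 2: ref 1 -> HIT, frames=[1,4,-] (faults so far: 2)
  step 3: ref 4 -> HIT, frames=[1,4,-] (faults so far: 2)
  step 4: ref 1 -> HIT, frames=[1,4,-] (faults so far: 2)
  step 5: ref 4 -> HIT, frames=[1,4,-] (faults so far: 2)
  step 6: ref 3 -> FAULT, frames=[1,4,3] (faults so far: 3)
  step 7: ref 1 -> HIT, frames=[1,4,3] (faults so far: 3)
  step 8: ref 4 -> HIT, frames=[1,4,3] (faults so far: 3)
  step 9: ref 1 -> HIT, frames=[1,4,3] (faults so far: 3)
  step 10: ref 4 -> HIT, frames=[1,4,3] (faults so far: 3)
  step 11: ref 2 -> FAULT, evict 1, frames=[2,4,3] (faults so far: 4)
  step 12: ref 3 -> HIT, frames=[2,4,3] (faults so far: 4)
  Optimal total faults: 4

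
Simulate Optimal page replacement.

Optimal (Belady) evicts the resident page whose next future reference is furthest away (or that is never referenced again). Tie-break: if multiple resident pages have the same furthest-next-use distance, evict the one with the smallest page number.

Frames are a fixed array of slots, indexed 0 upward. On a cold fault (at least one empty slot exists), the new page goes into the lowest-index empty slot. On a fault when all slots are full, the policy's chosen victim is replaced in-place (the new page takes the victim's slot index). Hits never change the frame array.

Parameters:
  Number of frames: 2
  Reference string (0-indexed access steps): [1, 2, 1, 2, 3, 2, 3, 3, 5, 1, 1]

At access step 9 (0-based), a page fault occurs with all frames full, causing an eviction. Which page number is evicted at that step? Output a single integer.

Step 0: ref 1 -> FAULT, frames=[1,-]
Step 1: ref 2 -> FAULT, frames=[1,2]
Step 2: ref 1 -> HIT, frames=[1,2]
Step 3: ref 2 -> HIT, frames=[1,2]
Step 4: ref 3 -> FAULT, evict 1, frames=[3,2]
Step 5: ref 2 -> HIT, frames=[3,2]
Step 6: ref 3 -> HIT, frames=[3,2]
Step 7: ref 3 -> HIT, frames=[3,2]
Step 8: ref 5 -> FAULT, evict 2, frames=[3,5]
Step 9: ref 1 -> FAULT, evict 3, frames=[1,5]
At step 9: evicted page 3

Answer: 3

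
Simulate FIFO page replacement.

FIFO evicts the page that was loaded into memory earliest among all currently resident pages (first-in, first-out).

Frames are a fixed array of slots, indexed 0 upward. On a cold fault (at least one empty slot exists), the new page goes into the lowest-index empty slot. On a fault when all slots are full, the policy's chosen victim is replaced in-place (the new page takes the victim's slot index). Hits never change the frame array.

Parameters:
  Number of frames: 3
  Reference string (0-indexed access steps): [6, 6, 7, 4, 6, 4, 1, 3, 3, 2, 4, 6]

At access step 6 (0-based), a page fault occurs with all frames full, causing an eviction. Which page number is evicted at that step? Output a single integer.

Answer: 6

Derivation:
Step 0: ref 6 -> FAULT, frames=[6,-,-]
Step 1: ref 6 -> HIT, frames=[6,-,-]
Step 2: ref 7 -> FAULT, frames=[6,7,-]
Step 3: ref 4 -> FAULT, frames=[6,7,4]
Step 4: ref 6 -> HIT, frames=[6,7,4]
Step 5: ref 4 -> HIT, frames=[6,7,4]
Step 6: ref 1 -> FAULT, evict 6, frames=[1,7,4]
At step 6: evicted page 6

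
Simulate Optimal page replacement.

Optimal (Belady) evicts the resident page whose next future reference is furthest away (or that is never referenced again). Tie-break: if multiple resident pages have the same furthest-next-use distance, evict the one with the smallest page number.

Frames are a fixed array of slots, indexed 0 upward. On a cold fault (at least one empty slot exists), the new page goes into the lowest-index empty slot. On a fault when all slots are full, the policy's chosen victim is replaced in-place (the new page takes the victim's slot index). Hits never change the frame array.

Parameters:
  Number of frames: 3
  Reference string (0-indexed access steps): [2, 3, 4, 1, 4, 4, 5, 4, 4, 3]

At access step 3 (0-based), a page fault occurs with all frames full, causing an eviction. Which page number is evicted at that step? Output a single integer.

Answer: 2

Derivation:
Step 0: ref 2 -> FAULT, frames=[2,-,-]
Step 1: ref 3 -> FAULT, frames=[2,3,-]
Step 2: ref 4 -> FAULT, frames=[2,3,4]
Step 3: ref 1 -> FAULT, evict 2, frames=[1,3,4]
At step 3: evicted page 2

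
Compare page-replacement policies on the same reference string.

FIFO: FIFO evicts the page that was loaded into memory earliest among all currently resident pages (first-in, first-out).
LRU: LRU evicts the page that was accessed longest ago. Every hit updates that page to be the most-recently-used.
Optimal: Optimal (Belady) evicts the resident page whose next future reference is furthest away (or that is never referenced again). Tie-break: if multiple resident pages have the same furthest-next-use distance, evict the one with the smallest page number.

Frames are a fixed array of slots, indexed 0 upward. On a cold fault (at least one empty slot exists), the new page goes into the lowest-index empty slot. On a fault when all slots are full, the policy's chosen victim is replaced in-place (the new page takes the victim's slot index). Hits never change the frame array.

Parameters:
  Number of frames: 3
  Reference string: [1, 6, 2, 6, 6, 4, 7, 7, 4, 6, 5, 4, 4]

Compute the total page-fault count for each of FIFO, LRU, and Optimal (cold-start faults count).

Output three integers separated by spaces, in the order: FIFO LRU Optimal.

--- FIFO ---
  step 0: ref 1 -> FAULT, frames=[1,-,-] (faults so far: 1)
  step 1: ref 6 -> FAULT, frames=[1,6,-] (faults so far: 2)
  step 2: ref 2 -> FAULT, frames=[1,6,2] (faults so far: 3)
  step 3: ref 6 -> HIT, frames=[1,6,2] (faults so far: 3)
  step 4: ref 6 -> HIT, frames=[1,6,2] (faults so far: 3)
  step 5: ref 4 -> FAULT, evict 1, frames=[4,6,2] (faults so far: 4)
  step 6: ref 7 -> FAULT, evict 6, frames=[4,7,2] (faults so far: 5)
  step 7: ref 7 -> HIT, frames=[4,7,2] (faults so far: 5)
  step 8: ref 4 -> HIT, frames=[4,7,2] (faults so far: 5)
  step 9: ref 6 -> FAULT, evict 2, frames=[4,7,6] (faults so far: 6)
  step 10: ref 5 -> FAULT, evict 4, frames=[5,7,6] (faults so far: 7)
  step 11: ref 4 -> FAULT, evict 7, frames=[5,4,6] (faults so far: 8)
  step 12: ref 4 -> HIT, frames=[5,4,6] (faults so far: 8)
  FIFO total faults: 8
--- LRU ---
  step 0: ref 1 -> FAULT, frames=[1,-,-] (faults so far: 1)
  step 1: ref 6 -> FAULT, frames=[1,6,-] (faults so far: 2)
  step 2: ref 2 -> FAULT, frames=[1,6,2] (faults so far: 3)
  step 3: ref 6 -> HIT, frames=[1,6,2] (faults so far: 3)
  step 4: ref 6 -> HIT, frames=[1,6,2] (faults so far: 3)
  step 5: ref 4 -> FAULT, evict 1, frames=[4,6,2] (faults so far: 4)
  step 6: ref 7 -> FAULT, evict 2, frames=[4,6,7] (faults so far: 5)
  step 7: ref 7 -> HIT, frames=[4,6,7] (faults so far: 5)
  step 8: ref 4 -> HIT, frames=[4,6,7] (faults so far: 5)
  step 9: ref 6 -> HIT, frames=[4,6,7] (faults so far: 5)
  step 10: ref 5 -> FAULT, evict 7, frames=[4,6,5] (faults so far: 6)
  step 11: ref 4 -> HIT, frames=[4,6,5] (faults so far: 6)
  step 12: ref 4 -> HIT, frames=[4,6,5] (faults so far: 6)
  LRU total faults: 6
--- Optimal ---
  step 0: ref 1 -> FAULT, frames=[1,-,-] (faults so far: 1)
  step 1: ref 6 -> FAULT, frames=[1,6,-] (faults so far: 2)
  step 2: ref 2 -> FAULT, frames=[1,6,2] (faults so far: 3)
  step 3: ref 6 -> HIT, frames=[1,6,2] (faults so far: 3)
  step 4: ref 6 -> HIT, frames=[1,6,2] (faults so far: 3)
  step 5: ref 4 -> FAULT, evict 1, frames=[4,6,2] (faults so far: 4)
  step 6: ref 7 -> FAULT, evict 2, frames=[4,6,7] (faults so far: 5)
  step 7: ref 7 -> HIT, frames=[4,6,7] (faults so far: 5)
  step 8: ref 4 -> HIT, frames=[4,6,7] (faults so far: 5)
  step 9: ref 6 -> HIT, frames=[4,6,7] (faults so far: 5)
  step 10: ref 5 -> FAULT, evict 6, frames=[4,5,7] (faults so far: 6)
  step 11: ref 4 -> HIT, frames=[4,5,7] (faults so far: 6)
  step 12: ref 4 -> HIT, frames=[4,5,7] (faults so far: 6)
  Optimal total faults: 6

Answer: 8 6 6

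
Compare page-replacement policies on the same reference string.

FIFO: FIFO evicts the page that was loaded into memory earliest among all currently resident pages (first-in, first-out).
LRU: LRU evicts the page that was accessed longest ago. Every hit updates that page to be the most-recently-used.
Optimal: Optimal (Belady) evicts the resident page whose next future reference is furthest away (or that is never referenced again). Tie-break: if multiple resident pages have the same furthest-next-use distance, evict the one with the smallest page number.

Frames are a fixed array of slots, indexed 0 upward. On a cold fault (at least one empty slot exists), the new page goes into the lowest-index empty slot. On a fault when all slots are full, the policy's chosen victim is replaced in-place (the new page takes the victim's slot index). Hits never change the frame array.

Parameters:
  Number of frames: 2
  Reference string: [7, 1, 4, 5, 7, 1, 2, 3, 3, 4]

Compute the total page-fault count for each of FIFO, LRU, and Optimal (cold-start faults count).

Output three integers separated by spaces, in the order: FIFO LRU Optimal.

Answer: 9 9 8

Derivation:
--- FIFO ---
  step 0: ref 7 -> FAULT, frames=[7,-] (faults so far: 1)
  step 1: ref 1 -> FAULT, frames=[7,1] (faults so far: 2)
  step 2: ref 4 -> FAULT, evict 7, frames=[4,1] (faults so far: 3)
  step 3: ref 5 -> FAULT, evict 1, frames=[4,5] (faults so far: 4)
  step 4: ref 7 -> FAULT, evict 4, frames=[7,5] (faults so far: 5)
  step 5: ref 1 -> FAULT, evict 5, frames=[7,1] (faults so far: 6)
  step 6: ref 2 -> FAULT, evict 7, frames=[2,1] (faults so far: 7)
  step 7: ref 3 -> FAULT, evict 1, frames=[2,3] (faults so far: 8)
  step 8: ref 3 -> HIT, frames=[2,3] (faults so far: 8)
  step 9: ref 4 -> FAULT, evict 2, frames=[4,3] (faults so far: 9)
  FIFO total faults: 9
--- LRU ---
  step 0: ref 7 -> FAULT, frames=[7,-] (faults so far: 1)
  step 1: ref 1 -> FAULT, frames=[7,1] (faults so far: 2)
  step 2: ref 4 -> FAULT, evict 7, frames=[4,1] (faults so far: 3)
  step 3: ref 5 -> FAULT, evict 1, frames=[4,5] (faults so far: 4)
  step 4: ref 7 -> FAULT, evict 4, frames=[7,5] (faults so far: 5)
  step 5: ref 1 -> FAULT, evict 5, frames=[7,1] (faults so far: 6)
  step 6: ref 2 -> FAULT, evict 7, frames=[2,1] (faults so far: 7)
  step 7: ref 3 -> FAULT, evict 1, frames=[2,3] (faults so far: 8)
  step 8: ref 3 -> HIT, frames=[2,3] (faults so far: 8)
  step 9: ref 4 -> FAULT, evict 2, frames=[4,3] (faults so far: 9)
  LRU total faults: 9
--- Optimal ---
  step 0: ref 7 -> FAULT, frames=[7,-] (faults so far: 1)
  step 1: ref 1 -> FAULT, frames=[7,1] (faults so far: 2)
  step 2: ref 4 -> FAULT, evict 1, frames=[7,4] (faults so far: 3)
  step 3: ref 5 -> FAULT, evict 4, frames=[7,5] (faults so far: 4)
  step 4: ref 7 -> HIT, frames=[7,5] (faults so far: 4)
  step 5: ref 1 -> FAULT, evict 5, frames=[7,1] (faults so far: 5)
  step 6: ref 2 -> FAULT, evict 1, frames=[7,2] (faults so far: 6)
  step 7: ref 3 -> FAULT, evict 2, frames=[7,3] (faults so far: 7)
  step 8: ref 3 -> HIT, frames=[7,3] (faults so far: 7)
  step 9: ref 4 -> FAULT, evict 3, frames=[7,4] (faults so far: 8)
  Optimal total faults: 8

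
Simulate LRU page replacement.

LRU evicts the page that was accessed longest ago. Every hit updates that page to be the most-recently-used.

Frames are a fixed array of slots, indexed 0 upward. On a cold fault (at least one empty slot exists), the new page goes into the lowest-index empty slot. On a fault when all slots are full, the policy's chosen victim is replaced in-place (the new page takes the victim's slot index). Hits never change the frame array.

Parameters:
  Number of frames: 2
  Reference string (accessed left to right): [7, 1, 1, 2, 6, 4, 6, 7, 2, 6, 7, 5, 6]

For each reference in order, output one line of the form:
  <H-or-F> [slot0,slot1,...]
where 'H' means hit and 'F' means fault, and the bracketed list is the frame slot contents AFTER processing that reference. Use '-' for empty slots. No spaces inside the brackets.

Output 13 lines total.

F [7,-]
F [7,1]
H [7,1]
F [2,1]
F [2,6]
F [4,6]
H [4,6]
F [7,6]
F [7,2]
F [6,2]
F [6,7]
F [5,7]
F [5,6]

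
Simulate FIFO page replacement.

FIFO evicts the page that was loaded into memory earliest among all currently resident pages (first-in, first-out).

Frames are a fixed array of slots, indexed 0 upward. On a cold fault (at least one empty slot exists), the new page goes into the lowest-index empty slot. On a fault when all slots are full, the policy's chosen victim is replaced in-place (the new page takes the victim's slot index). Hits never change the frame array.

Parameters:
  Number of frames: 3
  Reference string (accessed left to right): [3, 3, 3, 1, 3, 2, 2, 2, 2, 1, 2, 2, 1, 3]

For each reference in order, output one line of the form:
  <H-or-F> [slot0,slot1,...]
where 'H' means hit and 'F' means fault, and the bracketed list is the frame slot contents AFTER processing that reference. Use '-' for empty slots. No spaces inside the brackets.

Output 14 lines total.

F [3,-,-]
H [3,-,-]
H [3,-,-]
F [3,1,-]
H [3,1,-]
F [3,1,2]
H [3,1,2]
H [3,1,2]
H [3,1,2]
H [3,1,2]
H [3,1,2]
H [3,1,2]
H [3,1,2]
H [3,1,2]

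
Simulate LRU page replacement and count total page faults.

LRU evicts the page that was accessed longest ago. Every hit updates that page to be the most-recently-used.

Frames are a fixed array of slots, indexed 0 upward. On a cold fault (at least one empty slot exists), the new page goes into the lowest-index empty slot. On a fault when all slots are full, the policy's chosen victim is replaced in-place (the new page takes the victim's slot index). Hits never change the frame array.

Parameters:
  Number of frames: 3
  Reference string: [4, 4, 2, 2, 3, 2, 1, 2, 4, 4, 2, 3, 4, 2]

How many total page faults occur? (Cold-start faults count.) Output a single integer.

Step 0: ref 4 → FAULT, frames=[4,-,-]
Step 1: ref 4 → HIT, frames=[4,-,-]
Step 2: ref 2 → FAULT, frames=[4,2,-]
Step 3: ref 2 → HIT, frames=[4,2,-]
Step 4: ref 3 → FAULT, frames=[4,2,3]
Step 5: ref 2 → HIT, frames=[4,2,3]
Step 6: ref 1 → FAULT (evict 4), frames=[1,2,3]
Step 7: ref 2 → HIT, frames=[1,2,3]
Step 8: ref 4 → FAULT (evict 3), frames=[1,2,4]
Step 9: ref 4 → HIT, frames=[1,2,4]
Step 10: ref 2 → HIT, frames=[1,2,4]
Step 11: ref 3 → FAULT (evict 1), frames=[3,2,4]
Step 12: ref 4 → HIT, frames=[3,2,4]
Step 13: ref 2 → HIT, frames=[3,2,4]
Total faults: 6

Answer: 6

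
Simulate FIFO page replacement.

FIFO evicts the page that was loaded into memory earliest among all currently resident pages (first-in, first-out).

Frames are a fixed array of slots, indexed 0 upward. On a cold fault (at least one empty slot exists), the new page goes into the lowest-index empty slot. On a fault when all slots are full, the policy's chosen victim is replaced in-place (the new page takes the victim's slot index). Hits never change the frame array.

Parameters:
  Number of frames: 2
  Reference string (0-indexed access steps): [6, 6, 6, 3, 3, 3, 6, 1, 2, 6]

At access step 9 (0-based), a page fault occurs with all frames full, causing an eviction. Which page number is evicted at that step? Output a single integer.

Step 0: ref 6 -> FAULT, frames=[6,-]
Step 1: ref 6 -> HIT, frames=[6,-]
Step 2: ref 6 -> HIT, frames=[6,-]
Step 3: ref 3 -> FAULT, frames=[6,3]
Step 4: ref 3 -> HIT, frames=[6,3]
Step 5: ref 3 -> HIT, frames=[6,3]
Step 6: ref 6 -> HIT, frames=[6,3]
Step 7: ref 1 -> FAULT, evict 6, frames=[1,3]
Step 8: ref 2 -> FAULT, evict 3, frames=[1,2]
Step 9: ref 6 -> FAULT, evict 1, frames=[6,2]
At step 9: evicted page 1

Answer: 1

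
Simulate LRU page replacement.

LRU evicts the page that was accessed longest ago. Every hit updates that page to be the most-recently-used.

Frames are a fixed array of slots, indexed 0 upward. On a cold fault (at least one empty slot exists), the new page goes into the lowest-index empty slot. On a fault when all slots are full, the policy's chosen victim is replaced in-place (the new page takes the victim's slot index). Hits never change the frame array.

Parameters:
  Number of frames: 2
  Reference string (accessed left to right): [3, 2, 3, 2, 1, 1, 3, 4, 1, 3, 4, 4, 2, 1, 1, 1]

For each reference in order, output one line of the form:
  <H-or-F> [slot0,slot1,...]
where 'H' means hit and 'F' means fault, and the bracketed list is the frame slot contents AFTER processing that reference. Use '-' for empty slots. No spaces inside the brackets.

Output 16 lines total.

F [3,-]
F [3,2]
H [3,2]
H [3,2]
F [1,2]
H [1,2]
F [1,3]
F [4,3]
F [4,1]
F [3,1]
F [3,4]
H [3,4]
F [2,4]
F [2,1]
H [2,1]
H [2,1]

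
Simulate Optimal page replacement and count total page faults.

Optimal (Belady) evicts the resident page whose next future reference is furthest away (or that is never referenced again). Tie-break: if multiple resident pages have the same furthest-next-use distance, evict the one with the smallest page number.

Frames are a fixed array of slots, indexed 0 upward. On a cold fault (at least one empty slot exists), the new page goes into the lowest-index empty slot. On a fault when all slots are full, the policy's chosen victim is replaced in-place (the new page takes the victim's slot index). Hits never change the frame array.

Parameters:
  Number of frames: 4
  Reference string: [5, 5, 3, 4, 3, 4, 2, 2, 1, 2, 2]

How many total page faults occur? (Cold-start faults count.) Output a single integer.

Answer: 5

Derivation:
Step 0: ref 5 → FAULT, frames=[5,-,-,-]
Step 1: ref 5 → HIT, frames=[5,-,-,-]
Step 2: ref 3 → FAULT, frames=[5,3,-,-]
Step 3: ref 4 → FAULT, frames=[5,3,4,-]
Step 4: ref 3 → HIT, frames=[5,3,4,-]
Step 5: ref 4 → HIT, frames=[5,3,4,-]
Step 6: ref 2 → FAULT, frames=[5,3,4,2]
Step 7: ref 2 → HIT, frames=[5,3,4,2]
Step 8: ref 1 → FAULT (evict 3), frames=[5,1,4,2]
Step 9: ref 2 → HIT, frames=[5,1,4,2]
Step 10: ref 2 → HIT, frames=[5,1,4,2]
Total faults: 5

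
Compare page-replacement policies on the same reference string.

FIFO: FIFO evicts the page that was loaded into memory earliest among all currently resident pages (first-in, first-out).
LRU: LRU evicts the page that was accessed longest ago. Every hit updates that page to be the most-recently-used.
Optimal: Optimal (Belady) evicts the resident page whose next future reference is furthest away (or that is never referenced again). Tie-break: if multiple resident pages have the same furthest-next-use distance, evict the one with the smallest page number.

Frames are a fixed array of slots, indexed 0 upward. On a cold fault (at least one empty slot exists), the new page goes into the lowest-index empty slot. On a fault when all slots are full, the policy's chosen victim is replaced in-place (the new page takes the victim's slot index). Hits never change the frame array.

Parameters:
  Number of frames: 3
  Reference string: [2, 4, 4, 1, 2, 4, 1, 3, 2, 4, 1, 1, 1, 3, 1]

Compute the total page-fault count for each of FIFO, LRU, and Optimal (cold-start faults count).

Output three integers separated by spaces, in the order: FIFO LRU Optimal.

Answer: 8 8 5

Derivation:
--- FIFO ---
  step 0: ref 2 -> FAULT, frames=[2,-,-] (faults so far: 1)
  step 1: ref 4 -> FAULT, frames=[2,4,-] (faults so far: 2)
  step 2: ref 4 -> HIT, frames=[2,4,-] (faults so far: 2)
  step 3: ref 1 -> FAULT, frames=[2,4,1] (faults so far: 3)
  step 4: ref 2 -> HIT, frames=[2,4,1] (faults so far: 3)
  step 5: ref 4 -> HIT, frames=[2,4,1] (faults so far: 3)
  step 6: ref 1 -> HIT, frames=[2,4,1] (faults so far: 3)
  step 7: ref 3 -> FAULT, evict 2, frames=[3,4,1] (faults so far: 4)
  step 8: ref 2 -> FAULT, evict 4, frames=[3,2,1] (faults so far: 5)
  step 9: ref 4 -> FAULT, evict 1, frames=[3,2,4] (faults so far: 6)
  step 10: ref 1 -> FAULT, evict 3, frames=[1,2,4] (faults so far: 7)
  step 11: ref 1 -> HIT, frames=[1,2,4] (faults so far: 7)
  step 12: ref 1 -> HIT, frames=[1,2,4] (faults so far: 7)
  step 13: ref 3 -> FAULT, evict 2, frames=[1,3,4] (faults so far: 8)
  step 14: ref 1 -> HIT, frames=[1,3,4] (faults so far: 8)
  FIFO total faults: 8
--- LRU ---
  step 0: ref 2 -> FAULT, frames=[2,-,-] (faults so far: 1)
  step 1: ref 4 -> FAULT, frames=[2,4,-] (faults so far: 2)
  step 2: ref 4 -> HIT, frames=[2,4,-] (faults so far: 2)
  step 3: ref 1 -> FAULT, frames=[2,4,1] (faults so far: 3)
  step 4: ref 2 -> HIT, frames=[2,4,1] (faults so far: 3)
  step 5: ref 4 -> HIT, frames=[2,4,1] (faults so far: 3)
  step 6: ref 1 -> HIT, frames=[2,4,1] (faults so far: 3)
  step 7: ref 3 -> FAULT, evict 2, frames=[3,4,1] (faults so far: 4)
  step 8: ref 2 -> FAULT, evict 4, frames=[3,2,1] (faults so far: 5)
  step 9: ref 4 -> FAULT, evict 1, frames=[3,2,4] (faults so far: 6)
  step 10: ref 1 -> FAULT, evict 3, frames=[1,2,4] (faults so far: 7)
  step 11: ref 1 -> HIT, frames=[1,2,4] (faults so far: 7)
  step 12: ref 1 -> HIT, frames=[1,2,4] (faults so far: 7)
  step 13: ref 3 -> FAULT, evict 2, frames=[1,3,4] (faults so far: 8)
  step 14: ref 1 -> HIT, frames=[1,3,4] (faults so far: 8)
  LRU total faults: 8
--- Optimal ---
  step 0: ref 2 -> FAULT, frames=[2,-,-] (faults so far: 1)
  step 1: ref 4 -> FAULT, frames=[2,4,-] (faults so far: 2)
  step 2: ref 4 -> HIT, frames=[2,4,-] (faults so far: 2)
  step 3: ref 1 -> FAULT, frames=[2,4,1] (faults so far: 3)
  step 4: ref 2 -> HIT, frames=[2,4,1] (faults so far: 3)
  step 5: ref 4 -> HIT, frames=[2,4,1] (faults so far: 3)
  step 6: ref 1 -> HIT, frames=[2,4,1] (faults so far: 3)
  step 7: ref 3 -> FAULT, evict 1, frames=[2,4,3] (faults so far: 4)
  step 8: ref 2 -> HIT, frames=[2,4,3] (faults so far: 4)
  step 9: ref 4 -> HIT, frames=[2,4,3] (faults so far: 4)
  step 10: ref 1 -> FAULT, evict 2, frames=[1,4,3] (faults so far: 5)
  step 11: ref 1 -> HIT, frames=[1,4,3] (faults so far: 5)
  step 12: ref 1 -> HIT, frames=[1,4,3] (faults so far: 5)
  step 13: ref 3 -> HIT, frames=[1,4,3] (faults so far: 5)
  step 14: ref 1 -> HIT, frames=[1,4,3] (faults so far: 5)
  Optimal total faults: 5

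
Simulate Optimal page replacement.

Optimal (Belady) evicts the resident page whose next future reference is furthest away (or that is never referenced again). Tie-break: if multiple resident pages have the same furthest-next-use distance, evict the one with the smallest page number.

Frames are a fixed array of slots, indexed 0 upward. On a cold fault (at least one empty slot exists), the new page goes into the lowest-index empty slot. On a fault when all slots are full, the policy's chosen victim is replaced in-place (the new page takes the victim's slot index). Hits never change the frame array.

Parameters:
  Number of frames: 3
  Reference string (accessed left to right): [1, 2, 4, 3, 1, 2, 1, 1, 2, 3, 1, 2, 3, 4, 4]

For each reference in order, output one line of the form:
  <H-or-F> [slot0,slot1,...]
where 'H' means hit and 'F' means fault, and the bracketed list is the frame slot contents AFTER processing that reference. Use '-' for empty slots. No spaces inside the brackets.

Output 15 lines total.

F [1,-,-]
F [1,2,-]
F [1,2,4]
F [1,2,3]
H [1,2,3]
H [1,2,3]
H [1,2,3]
H [1,2,3]
H [1,2,3]
H [1,2,3]
H [1,2,3]
H [1,2,3]
H [1,2,3]
F [4,2,3]
H [4,2,3]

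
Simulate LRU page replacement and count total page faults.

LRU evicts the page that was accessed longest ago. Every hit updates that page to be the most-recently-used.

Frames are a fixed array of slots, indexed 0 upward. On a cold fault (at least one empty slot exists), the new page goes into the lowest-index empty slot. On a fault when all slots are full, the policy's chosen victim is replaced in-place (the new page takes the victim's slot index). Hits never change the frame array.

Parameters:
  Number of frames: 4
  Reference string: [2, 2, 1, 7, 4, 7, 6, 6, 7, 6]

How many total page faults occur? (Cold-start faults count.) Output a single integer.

Answer: 5

Derivation:
Step 0: ref 2 → FAULT, frames=[2,-,-,-]
Step 1: ref 2 → HIT, frames=[2,-,-,-]
Step 2: ref 1 → FAULT, frames=[2,1,-,-]
Step 3: ref 7 → FAULT, frames=[2,1,7,-]
Step 4: ref 4 → FAULT, frames=[2,1,7,4]
Step 5: ref 7 → HIT, frames=[2,1,7,4]
Step 6: ref 6 → FAULT (evict 2), frames=[6,1,7,4]
Step 7: ref 6 → HIT, frames=[6,1,7,4]
Step 8: ref 7 → HIT, frames=[6,1,7,4]
Step 9: ref 6 → HIT, frames=[6,1,7,4]
Total faults: 5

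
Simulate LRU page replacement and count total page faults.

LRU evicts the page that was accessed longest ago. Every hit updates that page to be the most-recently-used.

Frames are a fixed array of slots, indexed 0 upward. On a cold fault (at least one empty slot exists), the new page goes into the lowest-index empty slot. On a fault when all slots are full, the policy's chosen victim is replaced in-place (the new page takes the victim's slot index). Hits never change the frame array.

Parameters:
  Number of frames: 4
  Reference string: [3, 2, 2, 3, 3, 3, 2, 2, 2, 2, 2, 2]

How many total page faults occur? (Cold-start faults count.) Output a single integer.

Answer: 2

Derivation:
Step 0: ref 3 → FAULT, frames=[3,-,-,-]
Step 1: ref 2 → FAULT, frames=[3,2,-,-]
Step 2: ref 2 → HIT, frames=[3,2,-,-]
Step 3: ref 3 → HIT, frames=[3,2,-,-]
Step 4: ref 3 → HIT, frames=[3,2,-,-]
Step 5: ref 3 → HIT, frames=[3,2,-,-]
Step 6: ref 2 → HIT, frames=[3,2,-,-]
Step 7: ref 2 → HIT, frames=[3,2,-,-]
Step 8: ref 2 → HIT, frames=[3,2,-,-]
Step 9: ref 2 → HIT, frames=[3,2,-,-]
Step 10: ref 2 → HIT, frames=[3,2,-,-]
Step 11: ref 2 → HIT, frames=[3,2,-,-]
Total faults: 2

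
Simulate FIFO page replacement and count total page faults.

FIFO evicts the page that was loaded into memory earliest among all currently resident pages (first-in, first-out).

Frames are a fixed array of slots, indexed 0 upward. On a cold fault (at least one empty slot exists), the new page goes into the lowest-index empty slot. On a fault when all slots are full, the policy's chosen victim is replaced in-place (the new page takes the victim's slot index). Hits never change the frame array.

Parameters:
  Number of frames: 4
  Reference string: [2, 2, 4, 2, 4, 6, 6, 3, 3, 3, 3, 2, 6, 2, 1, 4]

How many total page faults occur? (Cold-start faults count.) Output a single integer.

Answer: 5

Derivation:
Step 0: ref 2 → FAULT, frames=[2,-,-,-]
Step 1: ref 2 → HIT, frames=[2,-,-,-]
Step 2: ref 4 → FAULT, frames=[2,4,-,-]
Step 3: ref 2 → HIT, frames=[2,4,-,-]
Step 4: ref 4 → HIT, frames=[2,4,-,-]
Step 5: ref 6 → FAULT, frames=[2,4,6,-]
Step 6: ref 6 → HIT, frames=[2,4,6,-]
Step 7: ref 3 → FAULT, frames=[2,4,6,3]
Step 8: ref 3 → HIT, frames=[2,4,6,3]
Step 9: ref 3 → HIT, frames=[2,4,6,3]
Step 10: ref 3 → HIT, frames=[2,4,6,3]
Step 11: ref 2 → HIT, frames=[2,4,6,3]
Step 12: ref 6 → HIT, frames=[2,4,6,3]
Step 13: ref 2 → HIT, frames=[2,4,6,3]
Step 14: ref 1 → FAULT (evict 2), frames=[1,4,6,3]
Step 15: ref 4 → HIT, frames=[1,4,6,3]
Total faults: 5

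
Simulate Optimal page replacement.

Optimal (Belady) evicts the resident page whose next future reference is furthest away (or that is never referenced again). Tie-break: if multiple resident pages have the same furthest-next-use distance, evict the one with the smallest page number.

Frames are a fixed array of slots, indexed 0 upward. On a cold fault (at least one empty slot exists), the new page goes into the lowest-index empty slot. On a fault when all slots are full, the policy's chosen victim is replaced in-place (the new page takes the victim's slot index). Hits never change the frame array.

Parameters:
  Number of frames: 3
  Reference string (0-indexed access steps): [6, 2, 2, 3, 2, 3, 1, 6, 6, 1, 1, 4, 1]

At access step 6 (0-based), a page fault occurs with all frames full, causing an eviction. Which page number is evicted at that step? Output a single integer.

Answer: 2

Derivation:
Step 0: ref 6 -> FAULT, frames=[6,-,-]
Step 1: ref 2 -> FAULT, frames=[6,2,-]
Step 2: ref 2 -> HIT, frames=[6,2,-]
Step 3: ref 3 -> FAULT, frames=[6,2,3]
Step 4: ref 2 -> HIT, frames=[6,2,3]
Step 5: ref 3 -> HIT, frames=[6,2,3]
Step 6: ref 1 -> FAULT, evict 2, frames=[6,1,3]
At step 6: evicted page 2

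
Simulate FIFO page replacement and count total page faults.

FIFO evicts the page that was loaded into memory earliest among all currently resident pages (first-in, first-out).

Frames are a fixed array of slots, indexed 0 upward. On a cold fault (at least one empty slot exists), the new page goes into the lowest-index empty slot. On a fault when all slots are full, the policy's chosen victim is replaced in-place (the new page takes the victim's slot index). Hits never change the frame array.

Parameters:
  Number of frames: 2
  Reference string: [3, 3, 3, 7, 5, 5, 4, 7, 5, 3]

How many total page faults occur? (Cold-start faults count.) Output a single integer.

Answer: 7

Derivation:
Step 0: ref 3 → FAULT, frames=[3,-]
Step 1: ref 3 → HIT, frames=[3,-]
Step 2: ref 3 → HIT, frames=[3,-]
Step 3: ref 7 → FAULT, frames=[3,7]
Step 4: ref 5 → FAULT (evict 3), frames=[5,7]
Step 5: ref 5 → HIT, frames=[5,7]
Step 6: ref 4 → FAULT (evict 7), frames=[5,4]
Step 7: ref 7 → FAULT (evict 5), frames=[7,4]
Step 8: ref 5 → FAULT (evict 4), frames=[7,5]
Step 9: ref 3 → FAULT (evict 7), frames=[3,5]
Total faults: 7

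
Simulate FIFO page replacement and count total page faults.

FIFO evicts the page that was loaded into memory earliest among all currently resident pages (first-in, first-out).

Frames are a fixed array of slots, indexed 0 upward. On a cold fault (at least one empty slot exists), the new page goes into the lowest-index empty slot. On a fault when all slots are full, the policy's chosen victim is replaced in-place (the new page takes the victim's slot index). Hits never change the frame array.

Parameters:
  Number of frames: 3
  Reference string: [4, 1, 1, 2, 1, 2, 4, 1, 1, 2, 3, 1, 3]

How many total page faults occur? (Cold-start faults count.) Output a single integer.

Step 0: ref 4 → FAULT, frames=[4,-,-]
Step 1: ref 1 → FAULT, frames=[4,1,-]
Step 2: ref 1 → HIT, frames=[4,1,-]
Step 3: ref 2 → FAULT, frames=[4,1,2]
Step 4: ref 1 → HIT, frames=[4,1,2]
Step 5: ref 2 → HIT, frames=[4,1,2]
Step 6: ref 4 → HIT, frames=[4,1,2]
Step 7: ref 1 → HIT, frames=[4,1,2]
Step 8: ref 1 → HIT, frames=[4,1,2]
Step 9: ref 2 → HIT, frames=[4,1,2]
Step 10: ref 3 → FAULT (evict 4), frames=[3,1,2]
Step 11: ref 1 → HIT, frames=[3,1,2]
Step 12: ref 3 → HIT, frames=[3,1,2]
Total faults: 4

Answer: 4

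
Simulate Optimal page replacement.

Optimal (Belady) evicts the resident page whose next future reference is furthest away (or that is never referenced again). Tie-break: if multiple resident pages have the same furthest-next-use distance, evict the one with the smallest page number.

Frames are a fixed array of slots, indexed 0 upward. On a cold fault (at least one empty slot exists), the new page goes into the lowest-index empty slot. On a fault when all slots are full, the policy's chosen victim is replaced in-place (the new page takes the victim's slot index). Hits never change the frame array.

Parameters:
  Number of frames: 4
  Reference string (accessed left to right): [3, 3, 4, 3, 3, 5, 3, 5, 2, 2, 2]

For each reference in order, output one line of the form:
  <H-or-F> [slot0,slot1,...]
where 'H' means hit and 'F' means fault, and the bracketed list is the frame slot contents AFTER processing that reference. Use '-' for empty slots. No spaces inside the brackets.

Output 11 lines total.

F [3,-,-,-]
H [3,-,-,-]
F [3,4,-,-]
H [3,4,-,-]
H [3,4,-,-]
F [3,4,5,-]
H [3,4,5,-]
H [3,4,5,-]
F [3,4,5,2]
H [3,4,5,2]
H [3,4,5,2]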